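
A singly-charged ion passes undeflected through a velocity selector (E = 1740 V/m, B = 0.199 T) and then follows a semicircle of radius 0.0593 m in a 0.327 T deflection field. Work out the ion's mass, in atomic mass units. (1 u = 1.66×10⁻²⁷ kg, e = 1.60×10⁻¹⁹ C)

m ≈ 214 u

v = E/B₁ = 8740 m/s.
From r = mv/(qB₂), m = qB₂r/v = (1×1.60×10^-19)(0.327)(0.0593) / (8740) = 3.55×10^-25 kg.
In atomic mass units: m = 3.55×10^-25 / 1.66×10^-27 = 214 u.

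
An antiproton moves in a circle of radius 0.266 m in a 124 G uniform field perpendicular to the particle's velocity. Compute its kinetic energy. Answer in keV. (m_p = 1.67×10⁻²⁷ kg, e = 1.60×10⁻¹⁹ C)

v = qBr/m = (1×1.60×10^-19)(0.0124)(0.266) / (1.67×10^-27) = 3.16×10^5 m/s.
K = ½mv² = 0.5·(1.67×10^-27)·(3.16×10^5)² = 8.34×10^-17 J = 0.521 keV.

K ≈ 0.521 keV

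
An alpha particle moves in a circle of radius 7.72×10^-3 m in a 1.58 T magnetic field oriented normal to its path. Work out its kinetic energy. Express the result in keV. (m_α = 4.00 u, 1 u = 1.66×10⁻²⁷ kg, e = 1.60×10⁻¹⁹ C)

v = qBr/m = (2×1.60×10^-19)(1.58)(7.72×10^-3) / (6.64×10^-27) = 5.88×10^5 m/s.
K = ½mv² = 0.5·(6.64×10^-27)·(5.88×10^5)² = 1.15×10^-15 J = 7.17 keV.

K ≈ 7.17 keV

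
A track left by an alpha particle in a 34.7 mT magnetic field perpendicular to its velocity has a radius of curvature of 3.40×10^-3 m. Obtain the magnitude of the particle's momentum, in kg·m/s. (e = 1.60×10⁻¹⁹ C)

Since qvB = mv²/r, the momentum p = mv = qBr.
p = (2×1.60×10^-19)(0.0347)(3.40×10^-3) = 3.78×10^-23 kg·m/s.

p ≈ 3.78×10^-23 kg·m/s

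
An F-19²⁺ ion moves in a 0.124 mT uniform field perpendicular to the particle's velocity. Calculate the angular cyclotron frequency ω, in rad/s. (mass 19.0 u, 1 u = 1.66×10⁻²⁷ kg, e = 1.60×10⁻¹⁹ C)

ω = qB/m = (2×1.60×10^-19)(1.24×10^-4) / (3.15×10^-26) = 1260 rad/s.

ω ≈ 1260 rad/s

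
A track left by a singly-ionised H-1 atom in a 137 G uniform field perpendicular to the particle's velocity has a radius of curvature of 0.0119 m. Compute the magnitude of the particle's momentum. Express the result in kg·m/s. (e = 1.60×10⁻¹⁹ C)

p ≈ 2.61×10^-23 kg·m/s

Since qvB = mv²/r, the momentum p = mv = qBr.
p = (1×1.60×10^-19)(0.0137)(0.0119) = 2.61×10^-23 kg·m/s.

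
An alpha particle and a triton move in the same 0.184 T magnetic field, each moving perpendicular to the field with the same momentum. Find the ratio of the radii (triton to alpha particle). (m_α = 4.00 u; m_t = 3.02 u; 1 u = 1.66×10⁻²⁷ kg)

r = p/(qB) ⇒ at equal p, r ∝ 1/q.
r_{triton}/r_{alpha particle} = 2.00.

ratio ≈ 2.00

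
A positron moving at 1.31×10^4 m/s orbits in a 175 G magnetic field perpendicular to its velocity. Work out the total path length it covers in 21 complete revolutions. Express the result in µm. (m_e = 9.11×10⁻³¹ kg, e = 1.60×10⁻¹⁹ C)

r = mv/(qB) = 4.26×10^-6 m, so one revolution covers 2πr = 2.68×10^-5 m.
In 21 revolutions: L = 21·2πr = 5.62×10^-4 m.

L ≈ 562 µm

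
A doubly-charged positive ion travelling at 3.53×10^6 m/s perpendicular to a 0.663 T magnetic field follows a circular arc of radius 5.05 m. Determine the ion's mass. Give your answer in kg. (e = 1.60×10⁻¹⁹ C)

m ≈ 3.04×10^-25 kg

qvB = mv²/r ⇒ m = qBr/v.
m = (2×1.60×10^-19)(0.663)(5.05) / (3.53×10^6) = 3.04×10^-25 kg.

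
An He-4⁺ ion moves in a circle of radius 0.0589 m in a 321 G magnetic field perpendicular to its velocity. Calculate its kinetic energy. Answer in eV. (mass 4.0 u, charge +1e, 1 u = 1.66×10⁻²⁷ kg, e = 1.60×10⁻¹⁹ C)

K ≈ 43.1 eV

v = qBr/m = (1×1.60×10^-19)(0.0321)(0.0589) / (6.64×10^-27) = 4.56×10^4 m/s.
K = ½mv² = 0.5·(6.64×10^-27)·(4.56×10^4)² = 6.89×10^-18 J = 43.1 eV.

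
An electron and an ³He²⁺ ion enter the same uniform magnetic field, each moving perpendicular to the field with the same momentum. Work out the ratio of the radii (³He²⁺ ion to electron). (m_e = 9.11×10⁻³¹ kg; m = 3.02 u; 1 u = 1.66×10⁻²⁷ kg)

r = p/(qB) ⇒ at equal p, r ∝ 1/q.
r_{³He²⁺ ion}/r_{electron} = 0.500.

ratio ≈ 0.500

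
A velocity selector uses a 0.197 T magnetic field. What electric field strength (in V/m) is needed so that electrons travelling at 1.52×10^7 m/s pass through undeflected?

qE = qvB ⇒ E = vB = (1.52×10^7)(0.197) = 2.99×10^6 V/m.

E ≈ 2.99×10^6 V/m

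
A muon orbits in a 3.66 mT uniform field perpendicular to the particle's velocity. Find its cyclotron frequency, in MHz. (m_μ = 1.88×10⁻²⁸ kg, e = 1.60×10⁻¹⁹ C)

f ≈ 0.496 MHz

f = qB/(2πm) = (1×1.60×10^-19)(3.66×10^-3) / [2π(1.88×10^-28)] = 4.96×10^5 Hz.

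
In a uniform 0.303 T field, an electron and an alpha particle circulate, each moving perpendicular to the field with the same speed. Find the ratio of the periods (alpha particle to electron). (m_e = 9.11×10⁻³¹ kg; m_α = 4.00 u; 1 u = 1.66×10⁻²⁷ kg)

ratio ≈ 3640

T = 2πm/(qB) is independent of speed, so T₂/T₁ = (m₂/q₂)/(m₁/q₁).
T_{alpha particle}/T_{electron} = (6.64×10^-27/2e) / (9.11×10^-31/1e) = 3640.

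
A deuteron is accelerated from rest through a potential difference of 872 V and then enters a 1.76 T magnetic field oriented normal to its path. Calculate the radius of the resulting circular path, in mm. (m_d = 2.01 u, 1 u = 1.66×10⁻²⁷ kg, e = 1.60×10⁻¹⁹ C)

The kinetic energy gained is K = qV = (1×1.60×10^-19)(872) = 1.40×10^-16 J.
v = √(2K/m) = 2.89×10^5 m/s.
r = mv/(qB) = (3.34×10^-27)(2.89×10^5) / [(1×1.60×10^-19)(1.76)] = 3.43×10^-3 m.

r ≈ 3.43 mm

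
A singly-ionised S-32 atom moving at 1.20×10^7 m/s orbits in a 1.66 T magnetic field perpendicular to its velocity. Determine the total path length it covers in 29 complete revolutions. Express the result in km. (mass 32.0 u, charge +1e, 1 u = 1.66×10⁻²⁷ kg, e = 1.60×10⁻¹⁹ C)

r = mv/(qB) = 2.40 m, so one revolution covers 2πr = 15.1 m.
In 29 revolutions: L = 29·2πr = 437 m.

L ≈ 0.437 km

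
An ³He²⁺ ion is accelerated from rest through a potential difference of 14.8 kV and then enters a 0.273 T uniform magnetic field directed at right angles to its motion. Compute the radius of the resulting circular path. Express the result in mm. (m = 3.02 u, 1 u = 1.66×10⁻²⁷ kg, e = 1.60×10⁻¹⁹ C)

The kinetic energy gained is K = qV = (2×1.60×10^-19)(1.48×10^4) = 4.74×10^-15 J.
v = √(2K/m) = 1.37×10^6 m/s.
r = mv/(qB) = (5.01×10^-27)(1.37×10^6) / [(2×1.60×10^-19)(0.273)] = 0.0789 m.

r ≈ 78.9 mm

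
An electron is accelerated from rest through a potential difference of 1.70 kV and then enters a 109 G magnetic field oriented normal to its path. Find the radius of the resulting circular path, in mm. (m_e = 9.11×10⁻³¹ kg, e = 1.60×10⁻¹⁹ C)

r ≈ 12.8 mm

The kinetic energy gained is K = qV = (1×1.60×10^-19)(1700) = 2.72×10^-16 J.
v = √(2K/m) = 2.44×10^7 m/s.
r = mv/(qB) = (9.11×10^-31)(2.44×10^7) / [(1×1.60×10^-19)(0.0109)] = 0.0128 m.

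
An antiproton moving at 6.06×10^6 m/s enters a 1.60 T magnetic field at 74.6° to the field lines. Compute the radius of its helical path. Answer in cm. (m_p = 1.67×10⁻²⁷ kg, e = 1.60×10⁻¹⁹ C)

Only the perpendicular component v⊥ = v sin74.6° = 5.84×10^6 m/s is bent by the field.
r = m v⊥ /(qB) = (1.67×10^-27)(5.84×10^6) / [(1×1.60×10^-19)(1.60)] = 0.0381 m.

r ≈ 3.81 cm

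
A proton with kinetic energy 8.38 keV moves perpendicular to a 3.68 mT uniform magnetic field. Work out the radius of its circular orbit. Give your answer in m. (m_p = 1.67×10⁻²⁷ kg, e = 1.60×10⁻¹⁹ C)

Convert the energy: K = 8.38 keV = 1.34×10^-15 J.
v = √(2K/m) = √(2·1.34×10^-15/1.67×10^-27) = 1.27×10^6 m/s.
r = mv/(qB) = (1.67×10^-27)(1.27×10^6) / [(1×1.60×10^-19)(3.68×10^-3)] = 3.59 m.

r ≈ 3.59 m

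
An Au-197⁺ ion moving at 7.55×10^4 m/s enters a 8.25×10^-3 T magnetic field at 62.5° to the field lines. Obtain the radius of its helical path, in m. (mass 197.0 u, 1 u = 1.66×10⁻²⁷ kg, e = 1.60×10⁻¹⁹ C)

Only the perpendicular component v⊥ = v sin62.5° = 6.70×10^4 m/s is bent by the field.
r = m v⊥ /(qB) = (3.27×10^-25)(6.70×10^4) / [(1×1.60×10^-19)(8.25×10^-3)] = 16.6 m.

r ≈ 16.6 m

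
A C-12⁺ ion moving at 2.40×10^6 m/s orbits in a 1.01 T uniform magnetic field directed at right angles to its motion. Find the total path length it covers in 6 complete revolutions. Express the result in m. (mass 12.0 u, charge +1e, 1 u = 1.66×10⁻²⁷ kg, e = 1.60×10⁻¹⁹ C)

r = mv/(qB) = 0.296 m, so one revolution covers 2πr = 1.86 m.
In 6 revolutions: L = 6·2πr = 11.2 m.

L ≈ 11.2 m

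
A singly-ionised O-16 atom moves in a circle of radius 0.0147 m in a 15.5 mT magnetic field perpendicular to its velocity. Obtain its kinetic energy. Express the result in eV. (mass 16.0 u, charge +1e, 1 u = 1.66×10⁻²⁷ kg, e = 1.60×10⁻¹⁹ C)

K ≈ 0.156 eV

v = qBr/m = (1×1.60×10^-19)(0.0155)(0.0147) / (2.66×10^-26) = 1370 m/s.
K = ½mv² = 0.5·(2.66×10^-26)·(1370)² = 2.50×10^-20 J = 0.156 eV.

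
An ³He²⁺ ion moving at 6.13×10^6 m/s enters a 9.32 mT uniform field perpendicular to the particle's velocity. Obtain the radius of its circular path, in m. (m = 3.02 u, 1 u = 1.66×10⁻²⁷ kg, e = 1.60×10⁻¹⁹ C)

The magnetic force provides the centripetal force: qvB = mv²/r, so r = mv/(qB).
r = (5.01×10^-27 kg)(6.13×10^6 m/s) / [(2×1.60×10^-19 C)(9.32×10^-3 T)] = 10.3 m.

r ≈ 10.3 m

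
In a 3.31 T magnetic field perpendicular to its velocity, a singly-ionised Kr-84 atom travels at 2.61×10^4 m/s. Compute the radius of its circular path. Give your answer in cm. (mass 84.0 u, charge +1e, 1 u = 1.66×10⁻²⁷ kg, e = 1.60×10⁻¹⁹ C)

The magnetic force provides the centripetal force: qvB = mv²/r, so r = mv/(qB).
r = (1.39×10^-25 kg)(2.61×10^4 m/s) / [(1×1.60×10^-19 C)(3.31 T)] = 6.87×10^-3 m.

r ≈ 0.687 cm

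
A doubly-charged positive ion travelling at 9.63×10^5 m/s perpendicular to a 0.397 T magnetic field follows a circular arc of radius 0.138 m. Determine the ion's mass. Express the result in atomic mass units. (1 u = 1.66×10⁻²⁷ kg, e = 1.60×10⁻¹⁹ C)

qvB = mv²/r ⇒ m = qBr/v.
m = (2×1.60×10^-19)(0.397)(0.138) / (9.63×10^5) = 1.82×10^-26 kg = 11.0 u.

m ≈ 11.0 u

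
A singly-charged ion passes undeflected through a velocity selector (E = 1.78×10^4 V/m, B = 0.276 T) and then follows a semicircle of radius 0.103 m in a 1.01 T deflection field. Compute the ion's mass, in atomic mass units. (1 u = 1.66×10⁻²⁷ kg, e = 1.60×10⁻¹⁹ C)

v = E/B₁ = 6.45×10^4 m/s.
From r = mv/(qB₂), m = qB₂r/v = (1×1.60×10^-19)(1.01)(0.103) / (6.45×10^4) = 2.58×10^-25 kg.
In atomic mass units: m = 2.58×10^-25 / 1.66×10^-27 = 155 u.

m ≈ 155 u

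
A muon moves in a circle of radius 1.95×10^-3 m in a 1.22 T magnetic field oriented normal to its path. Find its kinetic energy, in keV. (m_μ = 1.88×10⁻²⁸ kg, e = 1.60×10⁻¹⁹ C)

K ≈ 2.41 keV

v = qBr/m = (1×1.60×10^-19)(1.22)(1.95×10^-3) / (1.88×10^-28) = 2.02×10^6 m/s.
K = ½mv² = 0.5·(1.88×10^-28)·(2.02×10^6)² = 3.85×10^-16 J = 2.41 keV.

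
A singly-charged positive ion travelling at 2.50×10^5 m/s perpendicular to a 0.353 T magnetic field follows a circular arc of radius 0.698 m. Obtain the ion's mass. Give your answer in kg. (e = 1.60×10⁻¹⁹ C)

m ≈ 1.58×10^-25 kg

qvB = mv²/r ⇒ m = qBr/v.
m = (1×1.60×10^-19)(0.353)(0.698) / (2.50×10^5) = 1.58×10^-25 kg.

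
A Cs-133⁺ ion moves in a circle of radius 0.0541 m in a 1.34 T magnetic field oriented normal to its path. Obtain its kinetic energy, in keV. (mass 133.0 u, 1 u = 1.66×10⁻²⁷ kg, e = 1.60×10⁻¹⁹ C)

v = qBr/m = (1×1.60×10^-19)(1.34)(0.0541) / (2.21×10^-25) = 5.25×10^4 m/s.
K = ½mv² = 0.5·(2.21×10^-25)·(5.25×10^4)² = 3.05×10^-16 J = 1.90 keV.

K ≈ 1.90 keV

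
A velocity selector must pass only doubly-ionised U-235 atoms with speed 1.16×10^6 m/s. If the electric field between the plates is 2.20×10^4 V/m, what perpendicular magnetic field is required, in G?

qE = qvB ⇒ B = E/v = (2.20×10^4) / (1.16×10^6) = 0.0190 T.

B ≈ 190 G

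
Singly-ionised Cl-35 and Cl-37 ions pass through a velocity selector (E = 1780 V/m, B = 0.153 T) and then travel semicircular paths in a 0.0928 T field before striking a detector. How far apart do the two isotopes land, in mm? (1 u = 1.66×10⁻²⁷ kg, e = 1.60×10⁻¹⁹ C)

Both emerge at v = E/B₁ = 1.16×10^4 m/s.
r = mv/(qB₂), so r₁ = 0.04552 m and r₂ = 0.04812 m, giving Δr = 2.60×10^-3 m.
After a semicircle each ion lands a diameter 2r from the entry slit, so the separation is 2Δr = 5.20×10^-3 m.

Δd ≈ 5.20 mm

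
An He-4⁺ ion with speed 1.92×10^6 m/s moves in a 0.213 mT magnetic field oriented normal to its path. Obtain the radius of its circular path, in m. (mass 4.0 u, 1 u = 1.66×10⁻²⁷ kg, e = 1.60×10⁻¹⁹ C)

The magnetic force provides the centripetal force: qvB = mv²/r, so r = mv/(qB).
r = (6.64×10^-27 kg)(1.92×10^6 m/s) / [(1×1.60×10^-19 C)(2.13×10^-4 T)] = 374 m.

r ≈ 374 m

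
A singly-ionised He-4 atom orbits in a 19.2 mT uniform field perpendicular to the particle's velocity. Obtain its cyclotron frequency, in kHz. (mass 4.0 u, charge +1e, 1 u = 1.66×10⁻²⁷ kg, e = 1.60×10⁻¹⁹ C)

f = qB/(2πm) = (1×1.60×10^-19)(0.0192) / [2π(6.64×10^-27)] = 7.36×10^4 Hz.

f ≈ 73.6 kHz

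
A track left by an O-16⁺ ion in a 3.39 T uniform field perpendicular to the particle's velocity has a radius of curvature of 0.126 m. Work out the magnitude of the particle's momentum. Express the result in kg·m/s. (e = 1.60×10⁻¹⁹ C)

Since qvB = mv²/r, the momentum p = mv = qBr.
p = (1×1.60×10^-19)(3.39)(0.126) = 6.83×10^-20 kg·m/s.

p ≈ 6.83×10^-20 kg·m/s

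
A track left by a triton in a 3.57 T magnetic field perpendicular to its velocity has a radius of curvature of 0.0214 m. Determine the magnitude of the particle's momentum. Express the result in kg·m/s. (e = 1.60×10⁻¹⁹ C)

p ≈ 1.22×10^-20 kg·m/s

Since qvB = mv²/r, the momentum p = mv = qBr.
p = (1×1.60×10^-19)(3.57)(0.0214) = 1.22×10^-20 kg·m/s.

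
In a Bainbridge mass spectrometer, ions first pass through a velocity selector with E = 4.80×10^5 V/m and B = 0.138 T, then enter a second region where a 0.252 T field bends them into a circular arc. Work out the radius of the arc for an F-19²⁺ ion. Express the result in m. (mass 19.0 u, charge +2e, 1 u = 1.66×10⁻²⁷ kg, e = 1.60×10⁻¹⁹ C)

The selector passes v = E/B = 4.80×10^5/0.138 = 3.48×10^6 m/s.
In the deflection region, r = mv/(qB₂) = (3.15×10^-26)(3.48×10^6) / [(2×1.60×10^-19)(0.252)] = 1.36 m.

r ≈ 1.36 m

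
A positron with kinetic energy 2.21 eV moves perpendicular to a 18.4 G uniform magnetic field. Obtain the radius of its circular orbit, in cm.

r ≈ 0.273 cm

Convert the energy: K = 2.21 eV = 3.54×10^-19 J.
v = √(2K/m) = √(2·3.54×10^-19/9.11×10^-31) = 8.81×10^5 m/s.
r = mv/(qB) = (9.11×10^-31)(8.81×10^5) / [(1×1.60×10^-19)(1.84×10^-3)] = 2.73×10^-3 m.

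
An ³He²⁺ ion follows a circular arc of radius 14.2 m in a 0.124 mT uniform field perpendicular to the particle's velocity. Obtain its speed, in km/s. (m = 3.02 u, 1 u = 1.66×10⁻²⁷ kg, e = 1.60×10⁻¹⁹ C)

From qvB = mv²/r, v = qBr/m.
v = (2×1.60×10^-19)(1.24×10^-4)(14.2) / (5.01×10^-27) = 1.12×10^5 m/s.

v ≈ 112 km/s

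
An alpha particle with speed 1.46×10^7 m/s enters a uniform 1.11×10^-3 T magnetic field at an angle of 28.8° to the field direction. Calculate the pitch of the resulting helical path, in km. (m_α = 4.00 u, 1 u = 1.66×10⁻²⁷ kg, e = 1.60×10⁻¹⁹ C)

The velocity component along B is v∥ = v cos28.8° = 1.28×10^7 m/s.
The cyclotron period T = 2πm/(qB) = 1.17×10^-4 s is set by m, q, B alone.
Pitch = v∥·T = (1.28×10^7)(1.17×10^-4) = 1500 m.

pitch ≈ 1.50 km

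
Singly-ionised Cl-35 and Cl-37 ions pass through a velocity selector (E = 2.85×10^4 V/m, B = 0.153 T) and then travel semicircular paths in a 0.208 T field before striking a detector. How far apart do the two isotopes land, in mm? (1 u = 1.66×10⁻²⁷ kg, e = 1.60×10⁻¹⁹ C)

Δd ≈ 37.2 mm

Both emerge at v = E/B₁ = 1.86×10^5 m/s.
r = mv/(qB₂), so r₁ = 0.3252 m and r₂ = 0.3438 m, giving Δr = 0.0186 m.
After a semicircle each ion lands a diameter 2r from the entry slit, so the separation is 2Δr = 0.0372 m.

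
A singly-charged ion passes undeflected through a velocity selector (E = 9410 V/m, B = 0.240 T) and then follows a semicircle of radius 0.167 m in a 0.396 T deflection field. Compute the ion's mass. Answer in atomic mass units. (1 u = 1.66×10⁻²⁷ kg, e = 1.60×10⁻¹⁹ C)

m ≈ 163 u

v = E/B₁ = 3.92×10^4 m/s.
From r = mv/(qB₂), m = qB₂r/v = (1×1.60×10^-19)(0.396)(0.167) / (3.92×10^4) = 2.70×10^-25 kg.
In atomic mass units: m = 2.70×10^-25 / 1.66×10^-27 = 163 u.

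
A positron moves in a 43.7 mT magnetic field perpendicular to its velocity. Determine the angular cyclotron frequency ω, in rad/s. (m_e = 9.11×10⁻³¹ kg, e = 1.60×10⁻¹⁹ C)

ω = qB/m = (1×1.60×10^-19)(0.0437) / (9.11×10^-31) = 7.68×10^9 rad/s.

ω ≈ 7.68×10^9 rad/s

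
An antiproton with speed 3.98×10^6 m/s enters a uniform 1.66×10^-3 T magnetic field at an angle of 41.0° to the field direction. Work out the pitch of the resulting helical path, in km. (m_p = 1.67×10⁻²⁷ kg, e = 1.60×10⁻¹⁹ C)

pitch ≈ 0.119 km

The velocity component along B is v∥ = v cos41.0° = 3.00×10^6 m/s.
The cyclotron period T = 2πm/(qB) = 3.95×10^-5 s is set by m, q, B alone.
Pitch = v∥·T = (3.00×10^6)(3.95×10^-5) = 119 m.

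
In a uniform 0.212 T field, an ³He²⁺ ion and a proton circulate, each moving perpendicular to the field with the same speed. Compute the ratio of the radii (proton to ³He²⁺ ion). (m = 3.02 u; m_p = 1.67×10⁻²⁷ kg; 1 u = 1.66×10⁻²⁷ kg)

ratio ≈ 0.666

r = mv/(qB) ⇒ at equal v, r ∝ m/q.
r_{proton}/r_{³He²⁺ ion} = 0.666.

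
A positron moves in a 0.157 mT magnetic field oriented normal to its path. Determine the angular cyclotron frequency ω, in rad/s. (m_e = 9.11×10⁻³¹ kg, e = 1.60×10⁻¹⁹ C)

ω = qB/m = (1×1.60×10^-19)(1.57×10^-4) / (9.11×10^-31) = 2.76×10^7 rad/s.

ω ≈ 2.76×10^7 rad/s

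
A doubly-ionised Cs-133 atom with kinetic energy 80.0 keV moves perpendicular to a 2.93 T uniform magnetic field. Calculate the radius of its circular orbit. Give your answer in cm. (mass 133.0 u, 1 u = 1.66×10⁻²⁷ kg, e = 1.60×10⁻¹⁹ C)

Convert the energy: K = 80.0 keV = 1.28×10^-14 J.
v = √(2K/m) = √(2·1.28×10^-14/2.21×10^-25) = 3.41×10^5 m/s.
r = mv/(qB) = (2.21×10^-25)(3.41×10^5) / [(2×1.60×10^-19)(2.93)] = 0.0802 m.

r ≈ 8.02 cm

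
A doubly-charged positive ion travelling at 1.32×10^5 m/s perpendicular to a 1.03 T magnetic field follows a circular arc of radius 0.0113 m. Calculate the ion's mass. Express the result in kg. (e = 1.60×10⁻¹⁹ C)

m ≈ 2.82×10^-26 kg

qvB = mv²/r ⇒ m = qBr/v.
m = (2×1.60×10^-19)(1.03)(0.0113) / (1.32×10^5) = 2.82×10^-26 kg.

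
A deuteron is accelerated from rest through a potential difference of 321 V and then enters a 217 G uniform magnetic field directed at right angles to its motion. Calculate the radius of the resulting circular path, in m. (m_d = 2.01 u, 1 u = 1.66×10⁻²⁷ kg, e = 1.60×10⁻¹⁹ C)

The kinetic energy gained is K = qV = (1×1.60×10^-19)(321) = 5.14×10^-17 J.
v = √(2K/m) = 1.75×10^5 m/s.
r = mv/(qB) = (3.34×10^-27)(1.75×10^5) / [(1×1.60×10^-19)(0.0217)] = 0.169 m.

r ≈ 0.169 m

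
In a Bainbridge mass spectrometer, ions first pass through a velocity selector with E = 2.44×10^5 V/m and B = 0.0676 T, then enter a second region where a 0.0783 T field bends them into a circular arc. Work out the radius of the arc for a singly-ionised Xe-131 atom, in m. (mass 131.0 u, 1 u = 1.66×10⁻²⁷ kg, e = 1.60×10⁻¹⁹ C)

r ≈ 62.7 m

The selector passes v = E/B = 2.44×10^5/0.0676 = 3.61×10^6 m/s.
In the deflection region, r = mv/(qB₂) = (2.17×10^-25)(3.61×10^6) / [(1×1.60×10^-19)(0.0783)] = 62.7 m.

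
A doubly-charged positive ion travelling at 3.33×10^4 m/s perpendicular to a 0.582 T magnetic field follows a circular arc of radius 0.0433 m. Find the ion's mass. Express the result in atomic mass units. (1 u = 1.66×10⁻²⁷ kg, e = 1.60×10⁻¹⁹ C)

qvB = mv²/r ⇒ m = qBr/v.
m = (2×1.60×10^-19)(0.582)(0.0433) / (3.33×10^4) = 2.42×10^-25 kg = 146 u.

m ≈ 146 u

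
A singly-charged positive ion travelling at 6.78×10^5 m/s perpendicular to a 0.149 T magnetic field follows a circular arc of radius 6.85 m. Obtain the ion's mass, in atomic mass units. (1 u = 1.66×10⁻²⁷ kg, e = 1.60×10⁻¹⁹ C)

qvB = mv²/r ⇒ m = qBr/v.
m = (1×1.60×10^-19)(0.149)(6.85) / (6.78×10^5) = 2.41×10^-25 kg = 145 u.

m ≈ 145 u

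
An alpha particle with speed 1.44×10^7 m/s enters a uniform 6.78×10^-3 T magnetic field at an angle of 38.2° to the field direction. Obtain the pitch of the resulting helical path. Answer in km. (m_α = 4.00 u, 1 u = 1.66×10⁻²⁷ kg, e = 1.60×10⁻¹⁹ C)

pitch ≈ 0.218 km

The velocity component along B is v∥ = v cos38.2° = 1.13×10^7 m/s.
The cyclotron period T = 2πm/(qB) = 1.92×10^-5 s is set by m, q, B alone.
Pitch = v∥·T = (1.13×10^7)(1.92×10^-5) = 218 m.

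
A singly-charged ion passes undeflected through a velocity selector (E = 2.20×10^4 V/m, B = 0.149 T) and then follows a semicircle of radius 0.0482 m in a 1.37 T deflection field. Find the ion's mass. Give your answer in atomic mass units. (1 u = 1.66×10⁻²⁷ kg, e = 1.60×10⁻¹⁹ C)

m ≈ 43.1 u

v = E/B₁ = 1.48×10^5 m/s.
From r = mv/(qB₂), m = qB₂r/v = (1×1.60×10^-19)(1.37)(0.0482) / (1.48×10^5) = 7.16×10^-26 kg.
In atomic mass units: m = 7.16×10^-26 / 1.66×10^-27 = 43.1 u.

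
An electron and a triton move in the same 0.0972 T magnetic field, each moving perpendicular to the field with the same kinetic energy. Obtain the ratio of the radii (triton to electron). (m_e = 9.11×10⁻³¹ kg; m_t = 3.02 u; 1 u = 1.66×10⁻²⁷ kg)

ratio ≈ 74.2

r = √(2mK)/(qB) ⇒ at equal K, r ∝ √m/q.
r_{triton}/r_{electron} = 74.2.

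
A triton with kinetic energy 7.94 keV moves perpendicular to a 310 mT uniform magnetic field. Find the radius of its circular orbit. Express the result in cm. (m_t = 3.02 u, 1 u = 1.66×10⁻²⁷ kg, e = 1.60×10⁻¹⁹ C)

Convert the energy: K = 7.94 keV = 1.27×10^-15 J.
v = √(2K/m) = √(2·1.27×10^-15/5.01×10^-27) = 7.12×10^5 m/s.
r = mv/(qB) = (5.01×10^-27)(7.12×10^5) / [(1×1.60×10^-19)(0.310)] = 0.0720 m.

r ≈ 7.20 cm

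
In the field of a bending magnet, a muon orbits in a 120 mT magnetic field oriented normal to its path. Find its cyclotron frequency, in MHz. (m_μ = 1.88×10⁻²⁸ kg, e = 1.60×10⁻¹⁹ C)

f ≈ 16.3 MHz

f = qB/(2πm) = (1×1.60×10^-19)(0.120) / [2π(1.88×10^-28)] = 1.63×10^7 Hz.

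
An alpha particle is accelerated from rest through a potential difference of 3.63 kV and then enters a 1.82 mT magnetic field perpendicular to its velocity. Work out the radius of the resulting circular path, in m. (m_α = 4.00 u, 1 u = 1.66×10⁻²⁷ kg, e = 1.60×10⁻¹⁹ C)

The kinetic energy gained is K = qV = (2×1.60×10^-19)(3630) = 1.16×10^-15 J.
v = √(2K/m) = 5.92×10^5 m/s.
r = mv/(qB) = (6.64×10^-27)(5.92×10^5) / [(2×1.60×10^-19)(1.82×10^-3)] = 6.74 m.

r ≈ 6.74 m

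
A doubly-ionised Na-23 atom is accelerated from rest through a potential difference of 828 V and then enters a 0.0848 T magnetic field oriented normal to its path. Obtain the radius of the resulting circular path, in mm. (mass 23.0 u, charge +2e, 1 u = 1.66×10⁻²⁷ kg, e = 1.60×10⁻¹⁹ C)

The kinetic energy gained is K = qV = (2×1.60×10^-19)(828) = 2.65×10^-16 J.
v = √(2K/m) = 1.18×10^5 m/s.
r = mv/(qB) = (3.82×10^-26)(1.18×10^5) / [(2×1.60×10^-19)(0.0848)] = 0.166 m.

r ≈ 166 mm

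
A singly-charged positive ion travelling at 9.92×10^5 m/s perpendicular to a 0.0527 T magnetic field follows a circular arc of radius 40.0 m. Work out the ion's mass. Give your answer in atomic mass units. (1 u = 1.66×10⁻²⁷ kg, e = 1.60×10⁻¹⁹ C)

m ≈ 205 u

qvB = mv²/r ⇒ m = qBr/v.
m = (1×1.60×10^-19)(0.0527)(40.0) / (9.92×10^5) = 3.40×10^-25 kg = 205 u.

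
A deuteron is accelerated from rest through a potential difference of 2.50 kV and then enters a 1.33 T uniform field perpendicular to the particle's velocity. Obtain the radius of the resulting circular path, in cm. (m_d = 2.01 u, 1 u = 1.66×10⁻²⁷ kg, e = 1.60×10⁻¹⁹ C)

The kinetic energy gained is K = qV = (1×1.60×10^-19)(2500) = 4.00×10^-16 J.
v = √(2K/m) = 4.90×10^5 m/s.
r = mv/(qB) = (3.34×10^-27)(4.90×10^5) / [(1×1.60×10^-19)(1.33)] = 7.68×10^-3 m.

r ≈ 0.768 cm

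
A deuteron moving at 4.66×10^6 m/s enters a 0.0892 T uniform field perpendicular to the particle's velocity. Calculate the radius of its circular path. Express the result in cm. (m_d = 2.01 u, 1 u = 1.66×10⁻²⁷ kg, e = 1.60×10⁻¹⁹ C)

The magnetic force provides the centripetal force: qvB = mv²/r, so r = mv/(qB).
r = (3.34×10^-27 kg)(4.66×10^6 m/s) / [(1×1.60×10^-19 C)(0.0892 T)] = 1.09 m.

r ≈ 109 cm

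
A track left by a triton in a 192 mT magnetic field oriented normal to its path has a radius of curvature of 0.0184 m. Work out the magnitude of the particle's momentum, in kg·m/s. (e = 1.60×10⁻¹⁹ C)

Since qvB = mv²/r, the momentum p = mv = qBr.
p = (1×1.60×10^-19)(0.192)(0.0184) = 5.65×10^-22 kg·m/s.

p ≈ 5.65×10^-22 kg·m/s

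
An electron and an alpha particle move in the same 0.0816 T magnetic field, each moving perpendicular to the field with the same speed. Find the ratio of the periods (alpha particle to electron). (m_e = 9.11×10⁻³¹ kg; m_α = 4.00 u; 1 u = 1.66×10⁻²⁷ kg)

T = 2πm/(qB) is independent of speed, so T₂/T₁ = (m₂/q₂)/(m₁/q₁).
T_{alpha particle}/T_{electron} = (6.64×10^-27/2e) / (9.11×10^-31/1e) = 3640.

ratio ≈ 3640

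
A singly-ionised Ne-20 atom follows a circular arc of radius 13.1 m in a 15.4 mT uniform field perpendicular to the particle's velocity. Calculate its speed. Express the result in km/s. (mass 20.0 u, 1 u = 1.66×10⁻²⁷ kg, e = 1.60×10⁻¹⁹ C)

v ≈ 972 km/s

From qvB = mv²/r, v = qBr/m.
v = (1×1.60×10^-19)(0.0154)(13.1) / (3.32×10^-26) = 9.72×10^5 m/s.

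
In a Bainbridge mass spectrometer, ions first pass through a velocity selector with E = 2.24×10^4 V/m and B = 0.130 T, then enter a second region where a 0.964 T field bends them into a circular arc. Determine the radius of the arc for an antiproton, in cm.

r ≈ 0.187 cm

The selector passes v = E/B = 2.24×10^4/0.130 = 1.72×10^5 m/s.
In the deflection region, r = mv/(qB₂) = (1.67×10^-27)(1.72×10^5) / [(1×1.60×10^-19)(0.964)] = 1.87×10^-3 m.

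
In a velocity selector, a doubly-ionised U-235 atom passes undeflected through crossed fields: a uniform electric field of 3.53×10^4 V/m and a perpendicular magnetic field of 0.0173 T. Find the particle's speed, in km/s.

v ≈ 2040 km/s

For zero net force, qE = qvB, so v = E/B.
v = (3.53×10^4) / (0.0173) = 2.04×10^6 m/s.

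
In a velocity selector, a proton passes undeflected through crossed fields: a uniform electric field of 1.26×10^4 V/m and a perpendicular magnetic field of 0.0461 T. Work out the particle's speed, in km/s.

For zero net force, qE = qvB, so v = E/B.
v = (1.26×10^4) / (0.0461) = 2.73×10^5 m/s.

v ≈ 273 km/s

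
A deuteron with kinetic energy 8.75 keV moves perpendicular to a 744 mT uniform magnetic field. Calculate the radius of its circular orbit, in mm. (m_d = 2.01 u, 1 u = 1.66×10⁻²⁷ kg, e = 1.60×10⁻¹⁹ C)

Convert the energy: K = 8.75 keV = 1.40×10^-15 J.
v = √(2K/m) = √(2·1.40×10^-15/3.34×10^-27) = 9.16×10^5 m/s.
r = mv/(qB) = (3.34×10^-27)(9.16×10^5) / [(1×1.60×10^-19)(0.744)] = 0.0257 m.

r ≈ 25.7 mm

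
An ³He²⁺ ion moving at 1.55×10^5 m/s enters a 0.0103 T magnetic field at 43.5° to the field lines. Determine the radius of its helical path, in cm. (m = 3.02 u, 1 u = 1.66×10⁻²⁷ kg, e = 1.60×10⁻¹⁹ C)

r ≈ 16.2 cm

Only the perpendicular component v⊥ = v sin43.5° = 1.07×10^5 m/s is bent by the field.
r = m v⊥ /(qB) = (5.01×10^-27)(1.07×10^5) / [(2×1.60×10^-19)(0.0103)] = 0.162 m.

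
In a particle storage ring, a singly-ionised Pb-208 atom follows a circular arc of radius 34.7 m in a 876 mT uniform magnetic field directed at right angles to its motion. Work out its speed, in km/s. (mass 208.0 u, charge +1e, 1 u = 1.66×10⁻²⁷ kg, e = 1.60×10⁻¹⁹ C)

From qvB = mv²/r, v = qBr/m.
v = (1×1.60×10^-19)(0.876)(34.7) / (3.45×10^-25) = 1.41×10^7 m/s.

v ≈ 14100 km/s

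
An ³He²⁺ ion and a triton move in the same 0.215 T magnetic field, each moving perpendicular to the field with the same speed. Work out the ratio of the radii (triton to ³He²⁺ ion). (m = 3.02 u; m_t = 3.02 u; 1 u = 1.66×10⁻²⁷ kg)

r = mv/(qB) ⇒ at equal v, r ∝ m/q.
r_{triton}/r_{³He²⁺ ion} = 2.00.

ratio ≈ 2.00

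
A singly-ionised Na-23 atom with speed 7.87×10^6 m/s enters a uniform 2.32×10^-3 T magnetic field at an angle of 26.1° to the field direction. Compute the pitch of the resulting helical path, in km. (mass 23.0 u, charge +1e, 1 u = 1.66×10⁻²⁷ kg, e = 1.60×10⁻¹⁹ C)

pitch ≈ 4.57 km

The velocity component along B is v∥ = v cos26.1° = 7.07×10^6 m/s.
The cyclotron period T = 2πm/(qB) = 6.46×10^-4 s is set by m, q, B alone.
Pitch = v∥·T = (7.07×10^6)(6.46×10^-4) = 4570 m.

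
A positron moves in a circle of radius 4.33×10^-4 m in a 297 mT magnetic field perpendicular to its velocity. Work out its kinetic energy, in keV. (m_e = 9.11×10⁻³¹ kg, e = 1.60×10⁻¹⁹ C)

v = qBr/m = (1×1.60×10^-19)(0.297)(4.33×10^-4) / (9.11×10^-31) = 2.26×10^7 m/s.
K = ½mv² = 0.5·(9.11×10^-31)·(2.26×10^7)² = 2.32×10^-16 J = 1.45 keV.

K ≈ 1.45 keV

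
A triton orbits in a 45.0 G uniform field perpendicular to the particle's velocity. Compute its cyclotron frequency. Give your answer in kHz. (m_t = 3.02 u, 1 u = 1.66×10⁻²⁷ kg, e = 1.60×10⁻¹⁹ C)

f ≈ 22.9 kHz

f = qB/(2πm) = (1×1.60×10^-19)(4.50×10^-3) / [2π(5.01×10^-27)] = 2.29×10^4 Hz.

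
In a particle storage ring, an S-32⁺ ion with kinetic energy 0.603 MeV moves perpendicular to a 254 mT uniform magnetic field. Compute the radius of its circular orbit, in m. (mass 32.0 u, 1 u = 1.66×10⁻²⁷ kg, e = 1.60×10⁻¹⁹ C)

Convert the energy: K = 0.603 MeV = 9.65×10^-14 J.
v = √(2K/m) = √(2·9.65×10^-14/5.31×10^-26) = 1.91×10^6 m/s.
r = mv/(qB) = (5.31×10^-26)(1.91×10^6) / [(1×1.60×10^-19)(0.254)] = 2.49 m.

r ≈ 2.49 m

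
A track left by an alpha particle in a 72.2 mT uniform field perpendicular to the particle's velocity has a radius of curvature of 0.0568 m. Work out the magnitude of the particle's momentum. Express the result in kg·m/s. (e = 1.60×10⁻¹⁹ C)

p ≈ 1.31×10^-21 kg·m/s

Since qvB = mv²/r, the momentum p = mv = qBr.
p = (2×1.60×10^-19)(0.0722)(0.0568) = 1.31×10^-21 kg·m/s.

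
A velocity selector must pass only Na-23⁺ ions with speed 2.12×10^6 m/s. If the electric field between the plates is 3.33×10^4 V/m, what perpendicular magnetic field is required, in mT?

B ≈ 15.7 mT

qE = qvB ⇒ B = E/v = (3.33×10^4) / (2.12×10^6) = 0.0157 T.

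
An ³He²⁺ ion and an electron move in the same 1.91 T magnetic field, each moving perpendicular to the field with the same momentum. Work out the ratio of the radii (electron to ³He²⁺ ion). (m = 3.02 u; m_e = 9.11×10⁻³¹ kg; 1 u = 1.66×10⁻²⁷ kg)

ratio ≈ 2.00

r = p/(qB) ⇒ at equal p, r ∝ 1/q.
r_{electron}/r_{³He²⁺ ion} = 2.00.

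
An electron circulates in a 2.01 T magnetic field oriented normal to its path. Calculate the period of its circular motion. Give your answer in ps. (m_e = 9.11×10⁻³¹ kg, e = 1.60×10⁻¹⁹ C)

The cyclotron period is independent of speed: T = 2πm/(qB).
T = 2π(9.11×10^-31) / [(1×1.60×10^-19)(2.01)] = 1.78×10^-11 s.

T ≈ 17.8 ps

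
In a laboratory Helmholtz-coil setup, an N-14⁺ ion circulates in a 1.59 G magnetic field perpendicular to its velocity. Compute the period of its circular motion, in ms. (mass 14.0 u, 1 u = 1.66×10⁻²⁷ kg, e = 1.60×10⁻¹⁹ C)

The cyclotron period is independent of speed: T = 2πm/(qB).
T = 2π(2.32×10^-26) / [(1×1.60×10^-19)(1.59×10^-4)] = 5.74×10^-3 s.

T ≈ 5.74 ms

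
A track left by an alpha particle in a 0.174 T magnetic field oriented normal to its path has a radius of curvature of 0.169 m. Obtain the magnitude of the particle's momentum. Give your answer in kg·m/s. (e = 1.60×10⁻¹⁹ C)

p ≈ 9.41×10^-21 kg·m/s

Since qvB = mv²/r, the momentum p = mv = qBr.
p = (2×1.60×10^-19)(0.174)(0.169) = 9.41×10^-21 kg·m/s.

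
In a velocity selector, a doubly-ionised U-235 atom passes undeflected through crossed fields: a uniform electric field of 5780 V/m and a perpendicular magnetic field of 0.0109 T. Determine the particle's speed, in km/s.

For zero net force, qE = qvB, so v = E/B.
v = (5780) / (0.0109) = 5.30×10^5 m/s.

v ≈ 530 km/s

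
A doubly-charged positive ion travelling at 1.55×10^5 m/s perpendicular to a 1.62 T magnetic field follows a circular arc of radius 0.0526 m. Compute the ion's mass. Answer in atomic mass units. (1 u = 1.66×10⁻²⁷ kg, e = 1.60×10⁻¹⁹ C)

m ≈ 106 u

qvB = mv²/r ⇒ m = qBr/v.
m = (2×1.60×10^-19)(1.62)(0.0526) / (1.55×10^5) = 1.76×10^-25 kg = 106 u.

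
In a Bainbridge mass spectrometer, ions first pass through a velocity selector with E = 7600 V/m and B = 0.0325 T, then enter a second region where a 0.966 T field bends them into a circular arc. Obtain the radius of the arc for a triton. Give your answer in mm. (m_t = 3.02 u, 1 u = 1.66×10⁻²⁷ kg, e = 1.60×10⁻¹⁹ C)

r ≈ 7.58 mm

The selector passes v = E/B = 7600/0.0325 = 2.34×10^5 m/s.
In the deflection region, r = mv/(qB₂) = (5.01×10^-27)(2.34×10^5) / [(1×1.60×10^-19)(0.966)] = 7.58×10^-3 m.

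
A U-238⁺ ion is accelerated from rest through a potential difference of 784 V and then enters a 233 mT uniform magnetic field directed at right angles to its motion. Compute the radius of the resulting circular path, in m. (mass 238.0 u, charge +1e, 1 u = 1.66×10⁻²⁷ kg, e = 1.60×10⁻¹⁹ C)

The kinetic energy gained is K = qV = (1×1.60×10^-19)(784) = 1.25×10^-16 J.
v = √(2K/m) = 2.52×10^4 m/s.
r = mv/(qB) = (3.95×10^-25)(2.52×10^4) / [(1×1.60×10^-19)(0.233)] = 0.267 m.

r ≈ 0.267 m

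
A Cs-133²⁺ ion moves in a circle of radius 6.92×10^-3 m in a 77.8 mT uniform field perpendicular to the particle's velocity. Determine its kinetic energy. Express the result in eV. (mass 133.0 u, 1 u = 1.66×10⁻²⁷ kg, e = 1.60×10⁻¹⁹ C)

K ≈ 0.420 eV

v = qBr/m = (2×1.60×10^-19)(0.0778)(6.92×10^-3) / (2.21×10^-25) = 780 m/s.
K = ½mv² = 0.5·(2.21×10^-25)·(780)² = 6.72×10^-20 J = 0.420 eV.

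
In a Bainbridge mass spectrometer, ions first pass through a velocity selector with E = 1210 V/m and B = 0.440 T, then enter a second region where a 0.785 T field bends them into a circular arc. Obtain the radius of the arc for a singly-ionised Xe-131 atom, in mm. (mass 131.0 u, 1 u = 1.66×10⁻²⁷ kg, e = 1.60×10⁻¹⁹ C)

The selector passes v = E/B = 1210/0.440 = 2750 m/s.
In the deflection region, r = mv/(qB₂) = (2.17×10^-25)(2750) / [(1×1.60×10^-19)(0.785)] = 4.76×10^-3 m.

r ≈ 4.76 mm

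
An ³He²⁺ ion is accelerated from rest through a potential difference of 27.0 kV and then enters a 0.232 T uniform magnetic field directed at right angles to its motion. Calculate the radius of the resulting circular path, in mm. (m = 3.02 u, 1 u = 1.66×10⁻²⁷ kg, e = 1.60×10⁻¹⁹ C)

The kinetic energy gained is K = qV = (2×1.60×10^-19)(2.70×10^4) = 8.64×10^-15 J.
v = √(2K/m) = 1.86×10^6 m/s.
r = mv/(qB) = (5.01×10^-27)(1.86×10^6) / [(2×1.60×10^-19)(0.232)] = 0.125 m.

r ≈ 125 mm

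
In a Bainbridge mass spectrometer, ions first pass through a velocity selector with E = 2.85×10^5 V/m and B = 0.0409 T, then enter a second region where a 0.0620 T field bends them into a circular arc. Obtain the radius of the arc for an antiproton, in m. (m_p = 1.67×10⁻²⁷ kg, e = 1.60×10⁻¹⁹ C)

r ≈ 1.17 m

The selector passes v = E/B = 2.85×10^5/0.0409 = 6.97×10^6 m/s.
In the deflection region, r = mv/(qB₂) = (1.67×10^-27)(6.97×10^6) / [(1×1.60×10^-19)(0.0620)] = 1.17 m.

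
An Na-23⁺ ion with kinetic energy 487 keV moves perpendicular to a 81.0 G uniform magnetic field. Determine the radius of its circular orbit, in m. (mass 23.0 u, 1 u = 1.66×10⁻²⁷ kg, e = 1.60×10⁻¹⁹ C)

Convert the energy: K = 487 keV = 7.79×10^-14 J.
v = √(2K/m) = √(2·7.79×10^-14/3.82×10^-26) = 2.02×10^6 m/s.
r = mv/(qB) = (3.82×10^-26)(2.02×10^6) / [(1×1.60×10^-19)(8.10×10^-3)] = 59.5 m.

r ≈ 59.5 m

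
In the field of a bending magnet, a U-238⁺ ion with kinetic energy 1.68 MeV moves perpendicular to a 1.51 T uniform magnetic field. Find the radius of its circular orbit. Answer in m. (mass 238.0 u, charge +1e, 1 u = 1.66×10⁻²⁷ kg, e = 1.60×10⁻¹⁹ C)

Convert the energy: K = 1.68 MeV = 2.69×10^-13 J.
v = √(2K/m) = √(2·2.69×10^-13/3.95×10^-25) = 1.17×10^6 m/s.
r = mv/(qB) = (3.95×10^-25)(1.17×10^6) / [(1×1.60×10^-19)(1.51)] = 1.91 m.

r ≈ 1.91 m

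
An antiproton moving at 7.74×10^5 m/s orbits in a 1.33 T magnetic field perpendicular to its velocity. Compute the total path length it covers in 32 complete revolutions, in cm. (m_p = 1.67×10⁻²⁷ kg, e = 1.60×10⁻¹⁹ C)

r = mv/(qB) = 6.07×10^-3 m, so one revolution covers 2πr = 0.0382 m.
In 32 revolutions: L = 32·2πr = 1.22 m.

L ≈ 122 cm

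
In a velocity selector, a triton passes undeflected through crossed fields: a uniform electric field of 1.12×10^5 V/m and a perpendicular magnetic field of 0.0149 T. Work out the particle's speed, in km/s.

v ≈ 7520 km/s

For zero net force, qE = qvB, so v = E/B.
v = (1.12×10^5) / (0.0149) = 7.52×10^6 m/s.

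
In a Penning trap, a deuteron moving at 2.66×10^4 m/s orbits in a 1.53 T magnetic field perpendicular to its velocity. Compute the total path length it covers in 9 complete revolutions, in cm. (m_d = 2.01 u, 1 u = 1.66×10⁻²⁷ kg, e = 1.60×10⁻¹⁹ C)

L ≈ 2.05 cm

r = mv/(qB) = 3.63×10^-4 m, so one revolution covers 2πr = 2.28×10^-3 m.
In 9 revolutions: L = 9·2πr = 0.0205 m.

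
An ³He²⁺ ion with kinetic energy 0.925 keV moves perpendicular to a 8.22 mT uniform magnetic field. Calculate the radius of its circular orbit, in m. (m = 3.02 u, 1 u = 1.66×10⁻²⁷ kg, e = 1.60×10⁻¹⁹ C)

r ≈ 0.463 m

Convert the energy: K = 0.925 keV = 1.48×10^-16 J.
v = √(2K/m) = √(2·1.48×10^-16/5.01×10^-27) = 2.43×10^5 m/s.
r = mv/(qB) = (5.01×10^-27)(2.43×10^5) / [(2×1.60×10^-19)(8.22×10^-3)] = 0.463 m.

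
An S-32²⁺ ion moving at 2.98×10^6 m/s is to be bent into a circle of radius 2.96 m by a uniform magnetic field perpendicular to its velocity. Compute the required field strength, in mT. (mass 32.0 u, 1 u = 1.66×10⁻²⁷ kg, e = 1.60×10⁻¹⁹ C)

qvB = mv²/r gives B = mv/(qr).
B = (5.31×10^-26)(2.98×10^6) / [(2×1.60×10^-19)(2.96)] = 0.167 T.

B ≈ 167 mT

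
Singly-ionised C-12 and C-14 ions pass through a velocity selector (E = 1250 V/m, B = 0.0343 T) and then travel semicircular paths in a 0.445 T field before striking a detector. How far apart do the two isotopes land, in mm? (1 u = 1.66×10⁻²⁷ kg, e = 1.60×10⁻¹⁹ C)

Both emerge at v = E/B₁ = 3.64×10^4 m/s.
r = mv/(qB₂), so r₁ = 0.01020 m and r₂ = 0.01190 m, giving Δr = 1.70×10^-3 m.
After a semicircle each ion lands a diameter 2r from the entry slit, so the separation is 2Δr = 3.40×10^-3 m.

Δd ≈ 3.40 mm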